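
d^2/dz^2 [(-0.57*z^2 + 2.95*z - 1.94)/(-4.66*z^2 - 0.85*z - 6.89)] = (-132.63758*z^3 + 142.962276*z^2 + 614.40702*z - 33.101868)/(101.194696*z^6 + 55.37478*z^5 + 458.962002*z^4 + 164.361865*z^3 + 678.594033*z^2 + 121.053855*z + 327.082769)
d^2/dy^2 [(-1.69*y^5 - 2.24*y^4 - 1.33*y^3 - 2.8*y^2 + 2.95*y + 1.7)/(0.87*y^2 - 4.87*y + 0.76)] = (-7.674966*y^7 + 111.174864*y^6 - 444.1485*y^5 - 139.990824*y^4 + 32.539036*y^3 + 32.838228*y^2 - 59.528868*y + 96.9919)/(0.658503*y^6 - 11.058309*y^5 + 63.626841*y^4 - 134.821567*y^3 + 55.582068*y^2 - 8.438736*y + 0.438976)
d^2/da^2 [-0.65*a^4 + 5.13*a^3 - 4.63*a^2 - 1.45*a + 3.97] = -7.8*a^2 + 30.78*a - 9.26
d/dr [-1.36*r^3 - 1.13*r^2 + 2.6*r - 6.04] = -4.08*r^2 - 2.26*r + 2.6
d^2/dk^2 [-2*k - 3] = 0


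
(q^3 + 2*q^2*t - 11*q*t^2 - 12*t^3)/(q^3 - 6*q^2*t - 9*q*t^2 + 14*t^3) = (q^3 + 2*q^2*t - 11*q*t^2 - 12*t^3)/(q^3 - 6*q^2*t - 9*q*t^2 + 14*t^3)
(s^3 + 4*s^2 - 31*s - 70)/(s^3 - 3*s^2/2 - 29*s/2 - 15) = 2*(s + 7)/(2*s + 3)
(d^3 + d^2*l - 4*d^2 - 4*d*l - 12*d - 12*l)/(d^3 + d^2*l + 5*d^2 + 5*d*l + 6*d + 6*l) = (d - 6)/(d + 3)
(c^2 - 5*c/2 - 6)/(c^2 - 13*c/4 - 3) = 2*(2*c + 3)/(4*c + 3)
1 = 1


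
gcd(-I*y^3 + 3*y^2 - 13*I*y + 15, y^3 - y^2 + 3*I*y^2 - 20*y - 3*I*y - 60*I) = 1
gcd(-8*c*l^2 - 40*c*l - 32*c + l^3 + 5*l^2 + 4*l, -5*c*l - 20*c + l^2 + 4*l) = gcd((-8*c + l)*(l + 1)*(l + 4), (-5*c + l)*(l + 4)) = l + 4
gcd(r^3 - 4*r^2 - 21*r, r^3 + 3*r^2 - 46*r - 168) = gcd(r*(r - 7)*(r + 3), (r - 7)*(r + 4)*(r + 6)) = r - 7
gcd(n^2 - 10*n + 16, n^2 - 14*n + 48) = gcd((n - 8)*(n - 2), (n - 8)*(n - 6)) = n - 8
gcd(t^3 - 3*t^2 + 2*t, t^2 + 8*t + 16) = 1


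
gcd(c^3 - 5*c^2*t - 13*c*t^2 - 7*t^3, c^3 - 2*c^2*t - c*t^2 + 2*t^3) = c + t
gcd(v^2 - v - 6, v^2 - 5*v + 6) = v - 3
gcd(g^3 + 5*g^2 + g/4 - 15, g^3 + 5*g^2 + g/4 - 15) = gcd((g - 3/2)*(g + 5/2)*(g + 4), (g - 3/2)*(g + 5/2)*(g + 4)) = g^3 + 5*g^2 + g/4 - 15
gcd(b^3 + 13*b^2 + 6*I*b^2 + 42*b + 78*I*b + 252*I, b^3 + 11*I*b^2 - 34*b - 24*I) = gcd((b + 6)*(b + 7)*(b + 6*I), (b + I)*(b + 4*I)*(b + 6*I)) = b + 6*I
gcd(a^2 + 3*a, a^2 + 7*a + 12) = a + 3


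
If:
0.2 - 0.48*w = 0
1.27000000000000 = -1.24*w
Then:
No Solution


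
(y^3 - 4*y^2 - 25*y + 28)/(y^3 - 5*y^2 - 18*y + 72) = (y^2 - 8*y + 7)/(y^2 - 9*y + 18)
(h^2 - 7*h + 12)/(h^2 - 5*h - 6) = (-h^2 + 7*h - 12)/(-h^2 + 5*h + 6)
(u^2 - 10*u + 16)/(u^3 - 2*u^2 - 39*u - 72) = (u - 2)/(u^2 + 6*u + 9)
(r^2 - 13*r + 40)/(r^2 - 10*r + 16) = (r - 5)/(r - 2)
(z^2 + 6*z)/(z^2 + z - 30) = z/(z - 5)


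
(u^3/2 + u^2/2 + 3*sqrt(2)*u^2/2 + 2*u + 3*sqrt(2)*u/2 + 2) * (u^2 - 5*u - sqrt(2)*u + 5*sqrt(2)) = u^5/2 - 2*u^4 + sqrt(2)*u^4 - 4*sqrt(2)*u^3 - 7*u^3/2 - 7*sqrt(2)*u^2 + 4*u^2 + 5*u + 8*sqrt(2)*u + 10*sqrt(2)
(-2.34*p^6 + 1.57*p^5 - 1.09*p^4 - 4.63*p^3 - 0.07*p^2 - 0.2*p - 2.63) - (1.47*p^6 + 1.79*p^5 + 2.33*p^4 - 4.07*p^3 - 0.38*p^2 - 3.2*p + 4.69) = -3.81*p^6 - 0.22*p^5 - 3.42*p^4 - 0.56*p^3 + 0.31*p^2 + 3.0*p - 7.32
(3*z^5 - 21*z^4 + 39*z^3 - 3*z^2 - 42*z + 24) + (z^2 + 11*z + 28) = 3*z^5 - 21*z^4 + 39*z^3 - 2*z^2 - 31*z + 52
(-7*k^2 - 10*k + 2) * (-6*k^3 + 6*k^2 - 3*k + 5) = 42*k^5 + 18*k^4 - 51*k^3 + 7*k^2 - 56*k + 10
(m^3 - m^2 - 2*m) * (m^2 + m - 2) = m^5 - 5*m^3 + 4*m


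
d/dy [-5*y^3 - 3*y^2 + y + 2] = -15*y^2 - 6*y + 1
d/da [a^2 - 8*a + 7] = 2*a - 8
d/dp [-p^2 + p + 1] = 1 - 2*p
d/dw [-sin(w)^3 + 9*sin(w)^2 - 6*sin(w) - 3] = 3*(6*sin(w) + cos(w)^2 - 3)*cos(w)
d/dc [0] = 0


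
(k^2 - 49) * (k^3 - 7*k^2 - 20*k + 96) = k^5 - 7*k^4 - 69*k^3 + 439*k^2 + 980*k - 4704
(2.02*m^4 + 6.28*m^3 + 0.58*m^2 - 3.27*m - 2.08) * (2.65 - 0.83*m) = -1.6766*m^5 + 0.1406*m^4 + 16.1606*m^3 + 4.2511*m^2 - 6.9391*m - 5.512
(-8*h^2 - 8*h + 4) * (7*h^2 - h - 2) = -56*h^4 - 48*h^3 + 52*h^2 + 12*h - 8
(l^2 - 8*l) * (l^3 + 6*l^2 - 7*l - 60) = l^5 - 2*l^4 - 55*l^3 - 4*l^2 + 480*l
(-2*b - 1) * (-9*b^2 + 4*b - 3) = 18*b^3 + b^2 + 2*b + 3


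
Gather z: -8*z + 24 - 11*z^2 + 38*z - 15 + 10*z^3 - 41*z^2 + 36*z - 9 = 10*z^3 - 52*z^2 + 66*z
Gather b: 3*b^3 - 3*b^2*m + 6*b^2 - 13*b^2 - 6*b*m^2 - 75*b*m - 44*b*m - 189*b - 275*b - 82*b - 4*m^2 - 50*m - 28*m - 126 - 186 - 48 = 3*b^3 + b^2*(-3*m - 7) + b*(-6*m^2 - 119*m - 546) - 4*m^2 - 78*m - 360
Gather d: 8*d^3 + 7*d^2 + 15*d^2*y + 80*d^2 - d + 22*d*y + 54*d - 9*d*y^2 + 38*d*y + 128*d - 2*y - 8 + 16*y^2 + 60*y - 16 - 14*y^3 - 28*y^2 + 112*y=8*d^3 + d^2*(15*y + 87) + d*(-9*y^2 + 60*y + 181) - 14*y^3 - 12*y^2 + 170*y - 24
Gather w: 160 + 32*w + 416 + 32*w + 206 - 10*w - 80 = 54*w + 702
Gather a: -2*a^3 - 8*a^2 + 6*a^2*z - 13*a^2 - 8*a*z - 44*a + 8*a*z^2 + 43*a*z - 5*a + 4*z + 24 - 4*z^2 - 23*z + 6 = -2*a^3 + a^2*(6*z - 21) + a*(8*z^2 + 35*z - 49) - 4*z^2 - 19*z + 30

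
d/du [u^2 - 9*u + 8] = 2*u - 9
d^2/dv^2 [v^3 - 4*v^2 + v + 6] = 6*v - 8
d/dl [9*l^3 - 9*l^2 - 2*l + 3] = 27*l^2 - 18*l - 2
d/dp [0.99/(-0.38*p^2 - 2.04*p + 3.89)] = (0.7524*p + 2.0196)/(0.38*p^2 + 2.04*p - 3.89)^2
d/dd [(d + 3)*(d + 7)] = 2*d + 10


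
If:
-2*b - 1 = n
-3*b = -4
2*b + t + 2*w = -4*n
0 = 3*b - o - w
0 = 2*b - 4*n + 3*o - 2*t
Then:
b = 4/3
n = -11/3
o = 28/3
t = 68/3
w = -16/3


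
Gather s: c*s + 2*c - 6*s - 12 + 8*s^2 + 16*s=2*c + 8*s^2 + s*(c + 10) - 12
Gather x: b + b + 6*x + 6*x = 2*b + 12*x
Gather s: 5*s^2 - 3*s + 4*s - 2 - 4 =5*s^2 + s - 6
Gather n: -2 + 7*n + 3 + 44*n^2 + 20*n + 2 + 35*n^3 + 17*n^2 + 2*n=35*n^3 + 61*n^2 + 29*n + 3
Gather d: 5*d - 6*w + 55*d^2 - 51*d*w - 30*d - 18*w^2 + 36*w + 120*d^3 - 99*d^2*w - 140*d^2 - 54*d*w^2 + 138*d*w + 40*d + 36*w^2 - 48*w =120*d^3 + d^2*(-99*w - 85) + d*(-54*w^2 + 87*w + 15) + 18*w^2 - 18*w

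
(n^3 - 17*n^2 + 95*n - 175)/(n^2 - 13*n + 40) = (n^2 - 12*n + 35)/(n - 8)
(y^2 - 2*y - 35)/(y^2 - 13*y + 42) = (y + 5)/(y - 6)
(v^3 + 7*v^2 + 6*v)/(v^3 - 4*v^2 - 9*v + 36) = v*(v^2 + 7*v + 6)/(v^3 - 4*v^2 - 9*v + 36)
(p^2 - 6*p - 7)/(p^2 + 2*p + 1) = (p - 7)/(p + 1)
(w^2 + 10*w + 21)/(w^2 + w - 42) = (w + 3)/(w - 6)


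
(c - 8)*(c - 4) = c^2 - 12*c + 32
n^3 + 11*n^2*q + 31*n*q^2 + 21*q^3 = (n + q)*(n + 3*q)*(n + 7*q)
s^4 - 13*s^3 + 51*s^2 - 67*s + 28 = (s - 7)*(s - 4)*(s - 1)^2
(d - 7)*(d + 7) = d^2 - 49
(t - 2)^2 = t^2 - 4*t + 4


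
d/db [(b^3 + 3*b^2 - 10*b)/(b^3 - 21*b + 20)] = (-3*b^2 + 8*b - 8)/(b^4 - 10*b^3 + 33*b^2 - 40*b + 16)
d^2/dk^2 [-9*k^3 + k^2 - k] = 2 - 54*k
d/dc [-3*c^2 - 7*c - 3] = -6*c - 7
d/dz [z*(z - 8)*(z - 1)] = 3*z^2 - 18*z + 8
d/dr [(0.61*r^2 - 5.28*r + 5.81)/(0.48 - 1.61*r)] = (-0.9821*r^2 + 0.585599999999999*r + 6.8197)/(2.5921*r^2 - 1.5456*r + 0.2304)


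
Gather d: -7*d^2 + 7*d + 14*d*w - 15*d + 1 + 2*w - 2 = -7*d^2 + d*(14*w - 8) + 2*w - 1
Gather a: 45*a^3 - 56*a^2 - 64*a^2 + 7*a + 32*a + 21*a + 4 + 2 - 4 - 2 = 45*a^3 - 120*a^2 + 60*a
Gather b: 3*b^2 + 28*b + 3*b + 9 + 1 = 3*b^2 + 31*b + 10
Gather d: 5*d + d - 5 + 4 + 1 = 6*d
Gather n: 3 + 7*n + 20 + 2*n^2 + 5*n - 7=2*n^2 + 12*n + 16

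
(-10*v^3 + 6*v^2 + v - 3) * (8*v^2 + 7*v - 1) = -80*v^5 - 22*v^4 + 60*v^3 - 23*v^2 - 22*v + 3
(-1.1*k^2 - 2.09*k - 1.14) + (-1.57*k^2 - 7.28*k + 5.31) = -2.67*k^2 - 9.37*k + 4.17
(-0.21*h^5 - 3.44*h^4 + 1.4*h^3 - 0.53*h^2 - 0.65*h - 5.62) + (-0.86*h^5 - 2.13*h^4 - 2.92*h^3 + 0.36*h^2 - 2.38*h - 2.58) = -1.07*h^5 - 5.57*h^4 - 1.52*h^3 - 0.17*h^2 - 3.03*h - 8.2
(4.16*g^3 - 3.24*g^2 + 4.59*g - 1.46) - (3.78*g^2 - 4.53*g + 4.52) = 4.16*g^3 - 7.02*g^2 + 9.12*g - 5.98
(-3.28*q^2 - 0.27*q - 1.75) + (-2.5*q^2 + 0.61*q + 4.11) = -5.78*q^2 + 0.34*q + 2.36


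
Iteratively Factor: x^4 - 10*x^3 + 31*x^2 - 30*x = (x)*(x^3 - 10*x^2 + 31*x - 30) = x*(x - 5)*(x^2 - 5*x + 6) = x*(x - 5)*(x - 3)*(x - 2)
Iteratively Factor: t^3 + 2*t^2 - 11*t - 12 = (t - 3)*(t^2 + 5*t + 4) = (t - 3)*(t + 1)*(t + 4)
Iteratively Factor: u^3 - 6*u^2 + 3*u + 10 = (u - 5)*(u^2 - u - 2) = (u - 5)*(u + 1)*(u - 2)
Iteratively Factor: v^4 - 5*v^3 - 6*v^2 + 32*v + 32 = (v + 1)*(v^3 - 6*v^2 + 32) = (v - 4)*(v + 1)*(v^2 - 2*v - 8) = (v - 4)^2*(v + 1)*(v + 2)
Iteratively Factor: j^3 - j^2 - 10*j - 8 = (j - 4)*(j^2 + 3*j + 2) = (j - 4)*(j + 1)*(j + 2)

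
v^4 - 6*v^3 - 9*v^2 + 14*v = v*(v - 7)*(v - 1)*(v + 2)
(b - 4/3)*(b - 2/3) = b^2 - 2*b + 8/9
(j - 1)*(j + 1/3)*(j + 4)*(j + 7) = j^4 + 31*j^3/3 + 61*j^2/3 - 67*j/3 - 28/3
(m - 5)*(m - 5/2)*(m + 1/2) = m^3 - 7*m^2 + 35*m/4 + 25/4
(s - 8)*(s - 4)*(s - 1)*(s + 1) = s^4 - 12*s^3 + 31*s^2 + 12*s - 32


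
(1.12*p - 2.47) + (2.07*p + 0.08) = 3.19*p - 2.39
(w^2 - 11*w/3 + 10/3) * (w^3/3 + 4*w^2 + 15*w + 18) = w^5/3 + 25*w^4/9 + 13*w^3/9 - 71*w^2/3 - 16*w + 60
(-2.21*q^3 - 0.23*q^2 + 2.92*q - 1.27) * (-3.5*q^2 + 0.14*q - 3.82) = 7.735*q^5 + 0.4956*q^4 - 1.81*q^3 + 5.7324*q^2 - 11.3322*q + 4.8514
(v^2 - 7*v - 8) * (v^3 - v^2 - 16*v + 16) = v^5 - 8*v^4 - 17*v^3 + 136*v^2 + 16*v - 128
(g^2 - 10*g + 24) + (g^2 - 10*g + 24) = 2*g^2 - 20*g + 48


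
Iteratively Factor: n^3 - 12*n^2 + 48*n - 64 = (n - 4)*(n^2 - 8*n + 16) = (n - 4)^2*(n - 4)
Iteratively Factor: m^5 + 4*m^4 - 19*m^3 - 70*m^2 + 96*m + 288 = (m + 4)*(m^4 - 19*m^2 + 6*m + 72) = (m + 4)^2*(m^3 - 4*m^2 - 3*m + 18) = (m - 3)*(m + 4)^2*(m^2 - m - 6) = (m - 3)*(m + 2)*(m + 4)^2*(m - 3)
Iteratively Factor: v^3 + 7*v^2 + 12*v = (v + 4)*(v^2 + 3*v) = v*(v + 4)*(v + 3)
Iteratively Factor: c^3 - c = (c)*(c^2 - 1) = c*(c + 1)*(c - 1)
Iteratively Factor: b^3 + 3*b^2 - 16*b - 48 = (b - 4)*(b^2 + 7*b + 12) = (b - 4)*(b + 4)*(b + 3)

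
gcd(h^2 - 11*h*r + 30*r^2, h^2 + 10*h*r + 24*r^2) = 1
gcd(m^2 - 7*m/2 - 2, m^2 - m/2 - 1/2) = m + 1/2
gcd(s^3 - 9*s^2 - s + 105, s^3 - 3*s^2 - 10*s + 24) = s + 3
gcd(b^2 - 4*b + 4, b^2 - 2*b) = b - 2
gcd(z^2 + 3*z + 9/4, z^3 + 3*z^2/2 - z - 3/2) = z + 3/2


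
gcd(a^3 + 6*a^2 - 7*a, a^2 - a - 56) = a + 7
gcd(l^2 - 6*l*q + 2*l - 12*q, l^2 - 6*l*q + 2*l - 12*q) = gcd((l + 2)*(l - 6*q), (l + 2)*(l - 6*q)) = -l^2 + 6*l*q - 2*l + 12*q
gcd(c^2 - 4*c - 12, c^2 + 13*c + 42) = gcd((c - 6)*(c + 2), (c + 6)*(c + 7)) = 1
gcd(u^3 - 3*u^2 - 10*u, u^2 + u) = u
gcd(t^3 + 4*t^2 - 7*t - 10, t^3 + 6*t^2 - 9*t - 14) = t^2 - t - 2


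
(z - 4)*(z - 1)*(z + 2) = z^3 - 3*z^2 - 6*z + 8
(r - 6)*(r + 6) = r^2 - 36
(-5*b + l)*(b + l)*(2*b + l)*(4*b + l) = -40*b^4 - 62*b^3*l - 21*b^2*l^2 + 2*b*l^3 + l^4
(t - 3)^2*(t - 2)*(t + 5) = t^4 - 3*t^3 - 19*t^2 + 87*t - 90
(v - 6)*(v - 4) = v^2 - 10*v + 24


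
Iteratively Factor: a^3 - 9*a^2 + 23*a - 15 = (a - 1)*(a^2 - 8*a + 15) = (a - 5)*(a - 1)*(a - 3)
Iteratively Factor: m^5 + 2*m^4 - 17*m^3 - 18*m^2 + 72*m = (m - 3)*(m^4 + 5*m^3 - 2*m^2 - 24*m) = m*(m - 3)*(m^3 + 5*m^2 - 2*m - 24) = m*(m - 3)*(m - 2)*(m^2 + 7*m + 12) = m*(m - 3)*(m - 2)*(m + 4)*(m + 3)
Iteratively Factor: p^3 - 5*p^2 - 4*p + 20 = (p - 5)*(p^2 - 4) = (p - 5)*(p - 2)*(p + 2)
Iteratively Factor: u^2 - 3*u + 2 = (u - 2)*(u - 1)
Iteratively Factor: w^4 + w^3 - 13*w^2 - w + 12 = (w - 1)*(w^3 + 2*w^2 - 11*w - 12) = (w - 3)*(w - 1)*(w^2 + 5*w + 4) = (w - 3)*(w - 1)*(w + 1)*(w + 4)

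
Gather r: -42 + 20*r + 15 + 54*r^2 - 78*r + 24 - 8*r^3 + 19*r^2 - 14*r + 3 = -8*r^3 + 73*r^2 - 72*r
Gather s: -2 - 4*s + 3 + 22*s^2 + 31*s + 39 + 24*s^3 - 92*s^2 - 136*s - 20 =24*s^3 - 70*s^2 - 109*s + 20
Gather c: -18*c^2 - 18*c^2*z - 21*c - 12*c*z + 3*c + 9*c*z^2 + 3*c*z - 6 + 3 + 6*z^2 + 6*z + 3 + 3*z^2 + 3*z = c^2*(-18*z - 18) + c*(9*z^2 - 9*z - 18) + 9*z^2 + 9*z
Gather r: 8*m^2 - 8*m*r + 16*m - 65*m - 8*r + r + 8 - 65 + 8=8*m^2 - 49*m + r*(-8*m - 7) - 49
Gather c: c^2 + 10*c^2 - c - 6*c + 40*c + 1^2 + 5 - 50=11*c^2 + 33*c - 44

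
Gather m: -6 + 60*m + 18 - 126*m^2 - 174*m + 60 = -126*m^2 - 114*m + 72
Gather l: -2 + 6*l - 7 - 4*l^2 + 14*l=-4*l^2 + 20*l - 9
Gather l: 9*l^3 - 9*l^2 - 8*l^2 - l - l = 9*l^3 - 17*l^2 - 2*l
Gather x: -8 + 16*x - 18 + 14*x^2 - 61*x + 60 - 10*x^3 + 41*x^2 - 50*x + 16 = -10*x^3 + 55*x^2 - 95*x + 50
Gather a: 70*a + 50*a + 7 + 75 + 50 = 120*a + 132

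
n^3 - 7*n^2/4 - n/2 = n*(n - 2)*(n + 1/4)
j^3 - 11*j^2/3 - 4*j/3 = j*(j - 4)*(j + 1/3)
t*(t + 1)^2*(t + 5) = t^4 + 7*t^3 + 11*t^2 + 5*t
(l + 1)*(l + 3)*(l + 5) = l^3 + 9*l^2 + 23*l + 15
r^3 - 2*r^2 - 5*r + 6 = (r - 3)*(r - 1)*(r + 2)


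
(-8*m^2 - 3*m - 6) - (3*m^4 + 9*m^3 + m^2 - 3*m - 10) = -3*m^4 - 9*m^3 - 9*m^2 + 4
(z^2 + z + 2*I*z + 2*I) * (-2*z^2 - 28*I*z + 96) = -2*z^4 - 2*z^3 - 32*I*z^3 + 152*z^2 - 32*I*z^2 + 152*z + 192*I*z + 192*I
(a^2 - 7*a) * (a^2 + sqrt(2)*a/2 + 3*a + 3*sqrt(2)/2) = a^4 - 4*a^3 + sqrt(2)*a^3/2 - 21*a^2 - 2*sqrt(2)*a^2 - 21*sqrt(2)*a/2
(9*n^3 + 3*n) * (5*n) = 45*n^4 + 15*n^2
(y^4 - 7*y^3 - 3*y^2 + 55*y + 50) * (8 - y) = -y^5 + 15*y^4 - 53*y^3 - 79*y^2 + 390*y + 400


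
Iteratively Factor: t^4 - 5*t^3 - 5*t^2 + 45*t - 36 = (t - 1)*(t^3 - 4*t^2 - 9*t + 36) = (t - 1)*(t + 3)*(t^2 - 7*t + 12) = (t - 3)*(t - 1)*(t + 3)*(t - 4)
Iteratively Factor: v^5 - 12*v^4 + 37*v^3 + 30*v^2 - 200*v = (v - 5)*(v^4 - 7*v^3 + 2*v^2 + 40*v) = (v - 5)^2*(v^3 - 2*v^2 - 8*v) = (v - 5)^2*(v + 2)*(v^2 - 4*v) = v*(v - 5)^2*(v + 2)*(v - 4)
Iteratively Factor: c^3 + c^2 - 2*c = (c - 1)*(c^2 + 2*c) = c*(c - 1)*(c + 2)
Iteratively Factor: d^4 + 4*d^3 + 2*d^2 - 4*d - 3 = (d + 1)*(d^3 + 3*d^2 - d - 3) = (d - 1)*(d + 1)*(d^2 + 4*d + 3) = (d - 1)*(d + 1)*(d + 3)*(d + 1)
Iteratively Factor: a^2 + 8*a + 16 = (a + 4)*(a + 4)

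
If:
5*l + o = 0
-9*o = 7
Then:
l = 7/45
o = -7/9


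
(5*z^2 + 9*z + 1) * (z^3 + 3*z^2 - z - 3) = 5*z^5 + 24*z^4 + 23*z^3 - 21*z^2 - 28*z - 3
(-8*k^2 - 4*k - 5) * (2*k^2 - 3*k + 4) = -16*k^4 + 16*k^3 - 30*k^2 - k - 20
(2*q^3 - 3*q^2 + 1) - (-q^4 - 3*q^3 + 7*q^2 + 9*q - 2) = q^4 + 5*q^3 - 10*q^2 - 9*q + 3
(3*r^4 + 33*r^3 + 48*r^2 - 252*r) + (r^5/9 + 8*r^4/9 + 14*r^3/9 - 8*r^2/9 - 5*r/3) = r^5/9 + 35*r^4/9 + 311*r^3/9 + 424*r^2/9 - 761*r/3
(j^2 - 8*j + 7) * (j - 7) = j^3 - 15*j^2 + 63*j - 49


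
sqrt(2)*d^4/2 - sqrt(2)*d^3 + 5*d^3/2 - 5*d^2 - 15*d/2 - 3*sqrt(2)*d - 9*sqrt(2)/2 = (d - 3)*(d + sqrt(2))*(d + 3*sqrt(2)/2)*(sqrt(2)*d/2 + sqrt(2)/2)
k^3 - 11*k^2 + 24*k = k*(k - 8)*(k - 3)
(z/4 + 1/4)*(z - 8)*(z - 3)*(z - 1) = z^4/4 - 11*z^3/4 + 23*z^2/4 + 11*z/4 - 6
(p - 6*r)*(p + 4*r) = p^2 - 2*p*r - 24*r^2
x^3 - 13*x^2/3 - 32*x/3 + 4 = (x - 6)*(x - 1/3)*(x + 2)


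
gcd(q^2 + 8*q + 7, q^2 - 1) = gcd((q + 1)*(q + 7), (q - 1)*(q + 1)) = q + 1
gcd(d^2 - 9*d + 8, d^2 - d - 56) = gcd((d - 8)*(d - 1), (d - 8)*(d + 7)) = d - 8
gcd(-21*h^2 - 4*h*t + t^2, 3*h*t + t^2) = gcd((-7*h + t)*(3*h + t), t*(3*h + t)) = 3*h + t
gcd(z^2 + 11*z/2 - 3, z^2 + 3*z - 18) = z + 6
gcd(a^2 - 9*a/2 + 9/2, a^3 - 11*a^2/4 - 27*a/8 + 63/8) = a^2 - 9*a/2 + 9/2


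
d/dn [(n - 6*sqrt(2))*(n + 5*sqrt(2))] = 2*n - sqrt(2)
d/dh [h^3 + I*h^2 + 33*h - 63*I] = 3*h^2 + 2*I*h + 33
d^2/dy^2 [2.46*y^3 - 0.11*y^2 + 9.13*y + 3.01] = 14.76*y - 0.22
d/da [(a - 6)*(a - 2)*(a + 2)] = 3*a^2 - 12*a - 4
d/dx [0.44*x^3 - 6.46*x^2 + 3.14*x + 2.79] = 1.32*x^2 - 12.92*x + 3.14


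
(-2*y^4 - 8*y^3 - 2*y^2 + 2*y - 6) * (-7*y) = 14*y^5 + 56*y^4 + 14*y^3 - 14*y^2 + 42*y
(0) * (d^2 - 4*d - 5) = 0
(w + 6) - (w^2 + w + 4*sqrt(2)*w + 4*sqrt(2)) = -w^2 - 4*sqrt(2)*w - 4*sqrt(2) + 6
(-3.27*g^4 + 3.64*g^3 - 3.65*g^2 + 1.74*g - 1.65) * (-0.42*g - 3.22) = 1.3734*g^5 + 9.0006*g^4 - 10.1878*g^3 + 11.0222*g^2 - 4.9098*g + 5.313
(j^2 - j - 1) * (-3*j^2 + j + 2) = -3*j^4 + 4*j^3 + 4*j^2 - 3*j - 2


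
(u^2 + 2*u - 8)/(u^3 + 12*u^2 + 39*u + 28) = (u - 2)/(u^2 + 8*u + 7)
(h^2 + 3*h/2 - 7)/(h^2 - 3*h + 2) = (h + 7/2)/(h - 1)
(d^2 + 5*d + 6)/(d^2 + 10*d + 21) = (d + 2)/(d + 7)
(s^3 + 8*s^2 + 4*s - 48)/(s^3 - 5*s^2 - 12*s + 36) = (s^2 + 10*s + 24)/(s^2 - 3*s - 18)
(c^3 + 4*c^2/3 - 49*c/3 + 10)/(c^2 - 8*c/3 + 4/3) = (c^2 + 2*c - 15)/(c - 2)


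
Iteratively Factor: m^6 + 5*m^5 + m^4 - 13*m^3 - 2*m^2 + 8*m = (m + 2)*(m^5 + 3*m^4 - 5*m^3 - 3*m^2 + 4*m) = m*(m + 2)*(m^4 + 3*m^3 - 5*m^2 - 3*m + 4) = m*(m + 2)*(m + 4)*(m^3 - m^2 - m + 1) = m*(m - 1)*(m + 2)*(m + 4)*(m^2 - 1) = m*(m - 1)*(m + 1)*(m + 2)*(m + 4)*(m - 1)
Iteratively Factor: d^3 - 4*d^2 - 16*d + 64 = (d - 4)*(d^2 - 16) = (d - 4)^2*(d + 4)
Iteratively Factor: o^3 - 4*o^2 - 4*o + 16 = (o + 2)*(o^2 - 6*o + 8) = (o - 2)*(o + 2)*(o - 4)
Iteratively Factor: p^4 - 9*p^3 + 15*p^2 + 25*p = (p)*(p^3 - 9*p^2 + 15*p + 25) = p*(p - 5)*(p^2 - 4*p - 5) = p*(p - 5)*(p + 1)*(p - 5)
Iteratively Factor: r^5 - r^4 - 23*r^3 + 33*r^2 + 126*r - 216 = (r + 4)*(r^4 - 5*r^3 - 3*r^2 + 45*r - 54) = (r + 3)*(r + 4)*(r^3 - 8*r^2 + 21*r - 18) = (r - 2)*(r + 3)*(r + 4)*(r^2 - 6*r + 9) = (r - 3)*(r - 2)*(r + 3)*(r + 4)*(r - 3)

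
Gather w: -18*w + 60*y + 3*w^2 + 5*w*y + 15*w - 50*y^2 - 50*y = 3*w^2 + w*(5*y - 3) - 50*y^2 + 10*y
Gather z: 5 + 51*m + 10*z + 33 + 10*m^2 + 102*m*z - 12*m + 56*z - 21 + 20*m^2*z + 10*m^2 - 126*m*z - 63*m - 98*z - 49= 20*m^2 - 24*m + z*(20*m^2 - 24*m - 32) - 32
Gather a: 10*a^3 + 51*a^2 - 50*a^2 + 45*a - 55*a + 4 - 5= 10*a^3 + a^2 - 10*a - 1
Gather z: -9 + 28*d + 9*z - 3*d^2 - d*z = -3*d^2 + 28*d + z*(9 - d) - 9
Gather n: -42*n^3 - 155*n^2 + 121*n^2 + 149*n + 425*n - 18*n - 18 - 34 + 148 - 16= -42*n^3 - 34*n^2 + 556*n + 80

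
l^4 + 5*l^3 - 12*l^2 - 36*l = l*(l - 3)*(l + 2)*(l + 6)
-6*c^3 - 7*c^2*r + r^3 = (-3*c + r)*(c + r)*(2*c + r)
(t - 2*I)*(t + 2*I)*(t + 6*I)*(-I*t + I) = -I*t^4 + 6*t^3 + I*t^3 - 6*t^2 - 4*I*t^2 + 24*t + 4*I*t - 24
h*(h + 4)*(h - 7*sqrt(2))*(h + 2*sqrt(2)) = h^4 - 5*sqrt(2)*h^3 + 4*h^3 - 20*sqrt(2)*h^2 - 28*h^2 - 112*h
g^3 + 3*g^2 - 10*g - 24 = (g - 3)*(g + 2)*(g + 4)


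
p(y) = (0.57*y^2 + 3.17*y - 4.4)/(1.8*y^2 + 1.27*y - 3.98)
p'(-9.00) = -0.03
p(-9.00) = 0.10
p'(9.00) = -0.01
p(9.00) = 0.46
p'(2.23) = -0.11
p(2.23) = 0.71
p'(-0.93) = -1.68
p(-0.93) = 1.90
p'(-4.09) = -0.31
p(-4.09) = -0.37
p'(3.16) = -0.06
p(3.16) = 0.63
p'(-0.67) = -1.04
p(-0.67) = 1.56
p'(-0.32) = -0.63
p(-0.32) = 1.27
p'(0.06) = -0.42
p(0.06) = 1.08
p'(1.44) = -0.43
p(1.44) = 0.85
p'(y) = (-3.6*y - 1.27)*(0.57*y^2 + 3.17*y - 4.4)/(1.8*y^2 + 1.27*y - 3.98)^2 + (1.14*y + 3.17)/(1.8*y^2 + 1.27*y - 3.98)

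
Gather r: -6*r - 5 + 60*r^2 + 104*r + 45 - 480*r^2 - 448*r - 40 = -420*r^2 - 350*r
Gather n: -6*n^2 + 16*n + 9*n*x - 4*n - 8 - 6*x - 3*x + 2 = -6*n^2 + n*(9*x + 12) - 9*x - 6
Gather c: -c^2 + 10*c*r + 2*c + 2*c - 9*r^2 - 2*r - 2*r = -c^2 + c*(10*r + 4) - 9*r^2 - 4*r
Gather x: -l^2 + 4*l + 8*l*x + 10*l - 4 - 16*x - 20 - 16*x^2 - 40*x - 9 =-l^2 + 14*l - 16*x^2 + x*(8*l - 56) - 33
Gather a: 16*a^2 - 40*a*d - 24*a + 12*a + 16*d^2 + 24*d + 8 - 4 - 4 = 16*a^2 + a*(-40*d - 12) + 16*d^2 + 24*d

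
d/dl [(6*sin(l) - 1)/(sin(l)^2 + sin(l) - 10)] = (-6*sin(l)^2 + 2*sin(l) - 59)*cos(l)/(sin(l)^2 + sin(l) - 10)^2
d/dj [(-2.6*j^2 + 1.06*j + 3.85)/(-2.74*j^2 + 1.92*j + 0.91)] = (-2.0876*j^2 + 16.366*j - 6.4274)/(7.5076*j^4 - 10.5216*j^3 - 1.3004*j^2 + 3.4944*j + 0.8281)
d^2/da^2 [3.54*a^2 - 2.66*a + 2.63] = 7.08000000000000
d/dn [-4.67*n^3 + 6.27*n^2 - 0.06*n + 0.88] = -14.01*n^2 + 12.54*n - 0.06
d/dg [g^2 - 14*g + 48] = 2*g - 14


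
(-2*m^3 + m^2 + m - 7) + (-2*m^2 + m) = -2*m^3 - m^2 + 2*m - 7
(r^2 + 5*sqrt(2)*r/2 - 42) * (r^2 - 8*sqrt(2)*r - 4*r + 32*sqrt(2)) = r^4 - 11*sqrt(2)*r^3/2 - 4*r^3 - 82*r^2 + 22*sqrt(2)*r^2 + 328*r + 336*sqrt(2)*r - 1344*sqrt(2)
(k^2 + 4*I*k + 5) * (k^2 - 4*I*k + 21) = k^4 + 42*k^2 + 64*I*k + 105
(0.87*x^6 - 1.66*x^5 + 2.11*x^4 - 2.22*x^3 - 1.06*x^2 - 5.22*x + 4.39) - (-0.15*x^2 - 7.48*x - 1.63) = 0.87*x^6 - 1.66*x^5 + 2.11*x^4 - 2.22*x^3 - 0.91*x^2 + 2.26*x + 6.02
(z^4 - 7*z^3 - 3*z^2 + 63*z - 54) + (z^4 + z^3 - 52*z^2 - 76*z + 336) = 2*z^4 - 6*z^3 - 55*z^2 - 13*z + 282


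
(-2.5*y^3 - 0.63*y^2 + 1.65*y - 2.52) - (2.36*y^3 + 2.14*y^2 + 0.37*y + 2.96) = -4.86*y^3 - 2.77*y^2 + 1.28*y - 5.48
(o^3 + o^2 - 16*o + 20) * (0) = 0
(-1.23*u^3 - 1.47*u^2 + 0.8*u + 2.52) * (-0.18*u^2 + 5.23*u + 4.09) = 0.2214*u^5 - 6.1683*u^4 - 12.8628*u^3 - 2.2819*u^2 + 16.4516*u + 10.3068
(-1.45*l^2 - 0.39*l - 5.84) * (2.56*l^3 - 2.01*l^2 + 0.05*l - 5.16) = -3.712*l^5 + 1.9161*l^4 - 14.239*l^3 + 19.2009*l^2 + 1.7204*l + 30.1344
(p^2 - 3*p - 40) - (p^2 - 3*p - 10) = -30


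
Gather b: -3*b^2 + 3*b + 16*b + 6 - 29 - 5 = -3*b^2 + 19*b - 28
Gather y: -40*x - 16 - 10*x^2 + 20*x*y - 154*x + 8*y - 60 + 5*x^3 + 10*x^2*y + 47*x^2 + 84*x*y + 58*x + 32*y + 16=5*x^3 + 37*x^2 - 136*x + y*(10*x^2 + 104*x + 40) - 60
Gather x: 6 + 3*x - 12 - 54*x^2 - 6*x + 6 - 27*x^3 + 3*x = -27*x^3 - 54*x^2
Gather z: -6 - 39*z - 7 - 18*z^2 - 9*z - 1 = -18*z^2 - 48*z - 14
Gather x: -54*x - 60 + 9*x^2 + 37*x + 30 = 9*x^2 - 17*x - 30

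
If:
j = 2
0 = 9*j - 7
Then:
No Solution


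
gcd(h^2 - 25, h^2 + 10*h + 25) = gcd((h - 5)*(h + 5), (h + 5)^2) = h + 5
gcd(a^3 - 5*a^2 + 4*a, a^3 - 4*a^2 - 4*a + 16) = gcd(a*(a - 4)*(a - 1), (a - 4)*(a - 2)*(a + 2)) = a - 4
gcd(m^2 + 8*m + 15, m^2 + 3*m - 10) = m + 5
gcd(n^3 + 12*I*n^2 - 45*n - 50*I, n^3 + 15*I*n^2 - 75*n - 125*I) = n^2 + 10*I*n - 25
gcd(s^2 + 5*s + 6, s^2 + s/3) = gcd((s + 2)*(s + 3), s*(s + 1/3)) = 1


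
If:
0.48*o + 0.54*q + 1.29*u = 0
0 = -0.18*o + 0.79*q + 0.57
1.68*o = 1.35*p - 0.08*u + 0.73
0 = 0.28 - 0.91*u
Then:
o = -0.01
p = -0.54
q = -0.72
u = 0.31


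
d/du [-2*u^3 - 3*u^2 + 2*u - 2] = -6*u^2 - 6*u + 2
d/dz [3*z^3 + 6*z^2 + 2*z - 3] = 9*z^2 + 12*z + 2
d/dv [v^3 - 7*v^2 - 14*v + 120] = 3*v^2 - 14*v - 14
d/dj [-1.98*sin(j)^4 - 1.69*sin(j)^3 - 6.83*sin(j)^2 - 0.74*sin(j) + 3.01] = (-19.6*sin(j) + 1.98*sin(3*j) + 2.535*cos(2*j) - 3.275)*cos(j)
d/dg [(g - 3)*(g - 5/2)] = 2*g - 11/2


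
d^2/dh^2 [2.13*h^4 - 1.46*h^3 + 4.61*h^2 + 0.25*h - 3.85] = 25.56*h^2 - 8.76*h + 9.22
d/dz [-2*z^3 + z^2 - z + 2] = -6*z^2 + 2*z - 1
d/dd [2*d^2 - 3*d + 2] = 4*d - 3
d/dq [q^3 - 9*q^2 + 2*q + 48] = 3*q^2 - 18*q + 2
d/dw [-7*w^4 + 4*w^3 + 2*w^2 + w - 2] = -28*w^3 + 12*w^2 + 4*w + 1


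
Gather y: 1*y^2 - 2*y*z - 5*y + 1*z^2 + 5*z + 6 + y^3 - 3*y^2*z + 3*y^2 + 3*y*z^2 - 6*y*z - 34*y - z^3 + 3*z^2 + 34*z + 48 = y^3 + y^2*(4 - 3*z) + y*(3*z^2 - 8*z - 39) - z^3 + 4*z^2 + 39*z + 54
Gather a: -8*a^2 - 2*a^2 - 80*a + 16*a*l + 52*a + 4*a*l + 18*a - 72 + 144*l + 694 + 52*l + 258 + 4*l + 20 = -10*a^2 + a*(20*l - 10) + 200*l + 900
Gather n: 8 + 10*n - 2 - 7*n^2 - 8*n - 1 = -7*n^2 + 2*n + 5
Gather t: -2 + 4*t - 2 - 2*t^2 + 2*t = -2*t^2 + 6*t - 4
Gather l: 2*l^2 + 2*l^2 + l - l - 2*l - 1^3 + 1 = 4*l^2 - 2*l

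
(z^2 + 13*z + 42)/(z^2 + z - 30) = (z + 7)/(z - 5)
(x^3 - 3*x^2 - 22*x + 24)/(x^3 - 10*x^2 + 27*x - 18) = (x + 4)/(x - 3)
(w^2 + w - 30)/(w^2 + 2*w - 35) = (w + 6)/(w + 7)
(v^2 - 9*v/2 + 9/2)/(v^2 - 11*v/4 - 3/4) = 2*(2*v - 3)/(4*v + 1)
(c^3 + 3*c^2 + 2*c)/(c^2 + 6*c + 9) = c*(c^2 + 3*c + 2)/(c^2 + 6*c + 9)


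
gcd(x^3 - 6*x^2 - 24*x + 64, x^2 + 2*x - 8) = x^2 + 2*x - 8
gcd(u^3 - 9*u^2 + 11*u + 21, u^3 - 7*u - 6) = u^2 - 2*u - 3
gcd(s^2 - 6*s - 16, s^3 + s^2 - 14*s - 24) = s + 2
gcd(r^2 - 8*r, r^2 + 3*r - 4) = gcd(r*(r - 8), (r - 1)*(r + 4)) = 1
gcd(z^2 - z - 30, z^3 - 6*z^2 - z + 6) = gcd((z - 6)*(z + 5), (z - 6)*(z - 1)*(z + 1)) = z - 6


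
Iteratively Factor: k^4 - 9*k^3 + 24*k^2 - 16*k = (k - 4)*(k^3 - 5*k^2 + 4*k) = k*(k - 4)*(k^2 - 5*k + 4) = k*(k - 4)*(k - 1)*(k - 4)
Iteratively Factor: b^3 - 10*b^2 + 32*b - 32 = (b - 4)*(b^2 - 6*b + 8) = (b - 4)*(b - 2)*(b - 4)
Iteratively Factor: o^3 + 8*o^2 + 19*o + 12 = (o + 3)*(o^2 + 5*o + 4) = (o + 1)*(o + 3)*(o + 4)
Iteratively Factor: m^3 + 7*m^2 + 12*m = (m)*(m^2 + 7*m + 12) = m*(m + 4)*(m + 3)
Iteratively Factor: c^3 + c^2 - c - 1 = (c + 1)*(c^2 - 1) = (c + 1)^2*(c - 1)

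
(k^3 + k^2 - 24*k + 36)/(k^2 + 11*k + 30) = (k^2 - 5*k + 6)/(k + 5)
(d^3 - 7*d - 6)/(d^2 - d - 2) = (d^2 - d - 6)/(d - 2)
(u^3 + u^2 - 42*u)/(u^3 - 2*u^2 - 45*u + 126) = u/(u - 3)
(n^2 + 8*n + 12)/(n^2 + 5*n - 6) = (n + 2)/(n - 1)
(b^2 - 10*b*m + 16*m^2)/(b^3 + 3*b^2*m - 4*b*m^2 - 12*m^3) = (b - 8*m)/(b^2 + 5*b*m + 6*m^2)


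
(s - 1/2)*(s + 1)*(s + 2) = s^3 + 5*s^2/2 + s/2 - 1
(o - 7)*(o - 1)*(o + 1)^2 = o^4 - 6*o^3 - 8*o^2 + 6*o + 7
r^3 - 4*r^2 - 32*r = r*(r - 8)*(r + 4)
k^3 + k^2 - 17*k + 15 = (k - 3)*(k - 1)*(k + 5)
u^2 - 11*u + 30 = (u - 6)*(u - 5)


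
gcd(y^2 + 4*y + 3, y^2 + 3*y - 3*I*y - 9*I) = y + 3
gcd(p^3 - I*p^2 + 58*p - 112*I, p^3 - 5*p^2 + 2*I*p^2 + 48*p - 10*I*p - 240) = p + 8*I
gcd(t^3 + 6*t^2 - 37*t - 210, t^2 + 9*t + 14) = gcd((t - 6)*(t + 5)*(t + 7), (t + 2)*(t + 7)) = t + 7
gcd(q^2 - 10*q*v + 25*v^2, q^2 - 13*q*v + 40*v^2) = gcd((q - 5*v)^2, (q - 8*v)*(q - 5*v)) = q - 5*v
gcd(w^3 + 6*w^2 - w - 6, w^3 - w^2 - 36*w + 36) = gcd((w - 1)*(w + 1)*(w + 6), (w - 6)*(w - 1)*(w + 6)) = w^2 + 5*w - 6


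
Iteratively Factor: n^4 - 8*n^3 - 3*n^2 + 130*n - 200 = (n - 5)*(n^3 - 3*n^2 - 18*n + 40) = (n - 5)*(n + 4)*(n^2 - 7*n + 10) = (n - 5)*(n - 2)*(n + 4)*(n - 5)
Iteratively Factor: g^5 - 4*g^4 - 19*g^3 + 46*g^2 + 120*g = (g + 3)*(g^4 - 7*g^3 + 2*g^2 + 40*g) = (g - 5)*(g + 3)*(g^3 - 2*g^2 - 8*g) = g*(g - 5)*(g + 3)*(g^2 - 2*g - 8) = g*(g - 5)*(g - 4)*(g + 3)*(g + 2)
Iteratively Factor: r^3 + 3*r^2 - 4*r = (r + 4)*(r^2 - r) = r*(r + 4)*(r - 1)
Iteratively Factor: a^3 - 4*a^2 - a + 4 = (a - 1)*(a^2 - 3*a - 4) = (a - 1)*(a + 1)*(a - 4)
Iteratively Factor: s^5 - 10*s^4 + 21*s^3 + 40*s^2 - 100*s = (s)*(s^4 - 10*s^3 + 21*s^2 + 40*s - 100) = s*(s - 2)*(s^3 - 8*s^2 + 5*s + 50) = s*(s - 5)*(s - 2)*(s^2 - 3*s - 10) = s*(s - 5)*(s - 2)*(s + 2)*(s - 5)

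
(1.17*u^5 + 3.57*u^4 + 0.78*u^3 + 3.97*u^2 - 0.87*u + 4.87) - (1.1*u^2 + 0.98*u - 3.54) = 1.17*u^5 + 3.57*u^4 + 0.78*u^3 + 2.87*u^2 - 1.85*u + 8.41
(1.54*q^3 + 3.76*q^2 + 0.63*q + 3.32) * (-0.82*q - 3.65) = -1.2628*q^4 - 8.7042*q^3 - 14.2406*q^2 - 5.0219*q - 12.118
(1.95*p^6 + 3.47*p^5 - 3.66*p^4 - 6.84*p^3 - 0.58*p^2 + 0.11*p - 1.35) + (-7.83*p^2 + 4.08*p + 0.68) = 1.95*p^6 + 3.47*p^5 - 3.66*p^4 - 6.84*p^3 - 8.41*p^2 + 4.19*p - 0.67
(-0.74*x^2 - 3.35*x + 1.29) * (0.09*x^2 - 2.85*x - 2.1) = -0.0666*x^4 + 1.8075*x^3 + 11.2176*x^2 + 3.3585*x - 2.709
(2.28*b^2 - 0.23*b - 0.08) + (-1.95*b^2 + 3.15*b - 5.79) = 0.33*b^2 + 2.92*b - 5.87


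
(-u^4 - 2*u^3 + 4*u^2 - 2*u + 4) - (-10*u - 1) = -u^4 - 2*u^3 + 4*u^2 + 8*u + 5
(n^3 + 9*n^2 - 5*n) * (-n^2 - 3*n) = -n^5 - 12*n^4 - 22*n^3 + 15*n^2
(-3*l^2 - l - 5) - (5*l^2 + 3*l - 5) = -8*l^2 - 4*l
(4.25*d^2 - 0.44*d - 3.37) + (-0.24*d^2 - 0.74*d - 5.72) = 4.01*d^2 - 1.18*d - 9.09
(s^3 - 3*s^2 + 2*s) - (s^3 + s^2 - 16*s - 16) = -4*s^2 + 18*s + 16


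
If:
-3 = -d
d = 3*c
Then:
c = 1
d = 3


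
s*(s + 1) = s^2 + s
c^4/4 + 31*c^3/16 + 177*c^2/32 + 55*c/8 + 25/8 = (c/2 + 1)^2*(c + 5/4)*(c + 5/2)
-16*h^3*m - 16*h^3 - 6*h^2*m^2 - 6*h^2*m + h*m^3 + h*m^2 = (-8*h + m)*(2*h + m)*(h*m + h)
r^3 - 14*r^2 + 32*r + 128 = (r - 8)^2*(r + 2)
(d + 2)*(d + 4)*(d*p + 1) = d^3*p + 6*d^2*p + d^2 + 8*d*p + 6*d + 8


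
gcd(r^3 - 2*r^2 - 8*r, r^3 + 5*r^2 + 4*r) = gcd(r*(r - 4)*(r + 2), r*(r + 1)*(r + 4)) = r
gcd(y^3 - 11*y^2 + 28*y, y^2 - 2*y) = y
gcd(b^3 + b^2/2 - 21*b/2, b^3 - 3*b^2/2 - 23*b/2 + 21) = b^2 + b/2 - 21/2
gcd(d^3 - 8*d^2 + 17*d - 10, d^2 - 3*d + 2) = d^2 - 3*d + 2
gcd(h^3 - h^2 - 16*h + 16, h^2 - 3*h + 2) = h - 1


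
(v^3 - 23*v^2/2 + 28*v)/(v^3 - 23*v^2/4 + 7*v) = 2*(2*v^2 - 23*v + 56)/(4*v^2 - 23*v + 28)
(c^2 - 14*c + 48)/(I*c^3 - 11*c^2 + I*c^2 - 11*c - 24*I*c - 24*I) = I*(-c^2 + 14*c - 48)/(c^3 + c^2*(1 + 11*I) + c*(-24 + 11*I) - 24)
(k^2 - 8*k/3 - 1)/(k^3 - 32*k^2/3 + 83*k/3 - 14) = (3*k + 1)/(3*k^2 - 23*k + 14)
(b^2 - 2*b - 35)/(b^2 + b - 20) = (b - 7)/(b - 4)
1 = 1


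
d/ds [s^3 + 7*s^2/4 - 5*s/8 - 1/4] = 3*s^2 + 7*s/2 - 5/8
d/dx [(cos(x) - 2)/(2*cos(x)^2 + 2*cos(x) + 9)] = (-8*cos(x) + cos(2*x) - 12)*sin(x)/(2*cos(x) + cos(2*x) + 10)^2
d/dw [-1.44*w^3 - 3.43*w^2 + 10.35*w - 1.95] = -4.32*w^2 - 6.86*w + 10.35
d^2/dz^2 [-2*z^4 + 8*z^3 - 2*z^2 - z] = -24*z^2 + 48*z - 4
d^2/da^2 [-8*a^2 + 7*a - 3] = -16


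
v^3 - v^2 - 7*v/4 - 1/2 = (v - 2)*(v + 1/2)^2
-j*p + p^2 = p*(-j + p)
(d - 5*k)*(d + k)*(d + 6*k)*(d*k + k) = d^4*k + 2*d^3*k^2 + d^3*k - 29*d^2*k^3 + 2*d^2*k^2 - 30*d*k^4 - 29*d*k^3 - 30*k^4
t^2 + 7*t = t*(t + 7)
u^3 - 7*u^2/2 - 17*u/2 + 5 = (u - 5)*(u - 1/2)*(u + 2)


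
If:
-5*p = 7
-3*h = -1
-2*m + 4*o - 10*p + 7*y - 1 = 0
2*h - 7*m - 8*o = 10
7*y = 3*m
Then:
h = 1/3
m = 10/3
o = -49/12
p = -7/5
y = 10/7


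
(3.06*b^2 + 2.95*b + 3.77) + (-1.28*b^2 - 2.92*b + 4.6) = 1.78*b^2 + 0.0300000000000002*b + 8.37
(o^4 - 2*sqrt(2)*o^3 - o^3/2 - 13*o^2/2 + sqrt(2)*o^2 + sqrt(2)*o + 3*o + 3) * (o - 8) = o^5 - 17*o^4/2 - 2*sqrt(2)*o^4 - 5*o^3/2 + 17*sqrt(2)*o^3 - 7*sqrt(2)*o^2 + 55*o^2 - 21*o - 8*sqrt(2)*o - 24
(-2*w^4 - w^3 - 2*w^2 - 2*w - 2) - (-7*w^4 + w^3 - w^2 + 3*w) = 5*w^4 - 2*w^3 - w^2 - 5*w - 2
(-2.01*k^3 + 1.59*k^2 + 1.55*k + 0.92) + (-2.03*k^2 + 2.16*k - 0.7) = -2.01*k^3 - 0.44*k^2 + 3.71*k + 0.22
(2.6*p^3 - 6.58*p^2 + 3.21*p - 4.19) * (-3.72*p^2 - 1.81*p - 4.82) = -9.672*p^5 + 19.7716*p^4 - 12.5634*p^3 + 41.4923*p^2 - 7.8883*p + 20.1958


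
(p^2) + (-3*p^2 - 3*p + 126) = -2*p^2 - 3*p + 126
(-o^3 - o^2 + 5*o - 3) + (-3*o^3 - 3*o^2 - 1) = -4*o^3 - 4*o^2 + 5*o - 4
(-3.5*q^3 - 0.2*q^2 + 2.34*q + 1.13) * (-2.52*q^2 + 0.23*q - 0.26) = 8.82*q^5 - 0.301*q^4 - 5.0328*q^3 - 2.2574*q^2 - 0.3485*q - 0.2938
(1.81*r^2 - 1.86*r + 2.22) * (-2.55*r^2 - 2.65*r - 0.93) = -4.6155*r^4 - 0.0534999999999997*r^3 - 2.4153*r^2 - 4.1532*r - 2.0646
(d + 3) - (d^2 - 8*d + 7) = -d^2 + 9*d - 4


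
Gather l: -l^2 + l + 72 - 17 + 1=-l^2 + l + 56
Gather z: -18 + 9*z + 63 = 9*z + 45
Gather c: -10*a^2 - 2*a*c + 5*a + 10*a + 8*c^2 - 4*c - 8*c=-10*a^2 + 15*a + 8*c^2 + c*(-2*a - 12)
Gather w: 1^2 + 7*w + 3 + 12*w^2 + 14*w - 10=12*w^2 + 21*w - 6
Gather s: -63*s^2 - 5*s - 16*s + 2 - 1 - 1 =-63*s^2 - 21*s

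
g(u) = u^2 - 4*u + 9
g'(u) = 2*u - 4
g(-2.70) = 27.09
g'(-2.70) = -9.40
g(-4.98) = 53.72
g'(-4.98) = -13.96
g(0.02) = 8.92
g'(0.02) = -3.96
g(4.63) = 11.92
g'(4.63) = 5.26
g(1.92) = 5.01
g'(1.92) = -0.16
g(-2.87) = 28.72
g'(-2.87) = -9.74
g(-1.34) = 16.16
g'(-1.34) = -6.68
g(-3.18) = 31.83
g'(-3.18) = -10.36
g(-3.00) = 30.00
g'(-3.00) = -10.00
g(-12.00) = 201.00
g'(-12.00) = -28.00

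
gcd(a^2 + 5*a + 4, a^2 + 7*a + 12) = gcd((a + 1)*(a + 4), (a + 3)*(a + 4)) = a + 4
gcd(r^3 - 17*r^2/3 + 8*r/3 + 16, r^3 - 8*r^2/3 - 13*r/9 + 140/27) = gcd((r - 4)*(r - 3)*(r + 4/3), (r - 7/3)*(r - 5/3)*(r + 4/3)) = r + 4/3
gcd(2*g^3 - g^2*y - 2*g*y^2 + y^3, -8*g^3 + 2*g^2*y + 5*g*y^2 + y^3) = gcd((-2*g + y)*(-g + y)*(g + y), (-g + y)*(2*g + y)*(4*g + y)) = -g + y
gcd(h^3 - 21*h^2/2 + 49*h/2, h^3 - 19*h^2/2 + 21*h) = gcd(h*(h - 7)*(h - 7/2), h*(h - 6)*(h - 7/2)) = h^2 - 7*h/2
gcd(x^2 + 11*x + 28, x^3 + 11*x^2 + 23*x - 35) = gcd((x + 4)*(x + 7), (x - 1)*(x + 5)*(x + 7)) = x + 7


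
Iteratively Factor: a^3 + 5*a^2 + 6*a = (a)*(a^2 + 5*a + 6) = a*(a + 3)*(a + 2)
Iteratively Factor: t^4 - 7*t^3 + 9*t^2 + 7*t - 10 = (t - 5)*(t^3 - 2*t^2 - t + 2) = (t - 5)*(t + 1)*(t^2 - 3*t + 2) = (t - 5)*(t - 2)*(t + 1)*(t - 1)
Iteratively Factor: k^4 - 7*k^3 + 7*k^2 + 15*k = (k - 5)*(k^3 - 2*k^2 - 3*k) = (k - 5)*(k + 1)*(k^2 - 3*k) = (k - 5)*(k - 3)*(k + 1)*(k)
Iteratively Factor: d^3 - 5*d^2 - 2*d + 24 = (d - 3)*(d^2 - 2*d - 8) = (d - 4)*(d - 3)*(d + 2)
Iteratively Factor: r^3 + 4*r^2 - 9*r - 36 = (r + 3)*(r^2 + r - 12) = (r + 3)*(r + 4)*(r - 3)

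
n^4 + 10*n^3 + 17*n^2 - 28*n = n*(n - 1)*(n + 4)*(n + 7)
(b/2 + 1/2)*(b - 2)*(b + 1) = b^3/2 - 3*b/2 - 1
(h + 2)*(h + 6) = h^2 + 8*h + 12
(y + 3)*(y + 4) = y^2 + 7*y + 12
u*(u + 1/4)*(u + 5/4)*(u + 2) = u^4 + 7*u^3/2 + 53*u^2/16 + 5*u/8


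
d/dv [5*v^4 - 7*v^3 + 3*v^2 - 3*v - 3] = 20*v^3 - 21*v^2 + 6*v - 3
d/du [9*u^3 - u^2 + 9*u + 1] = 27*u^2 - 2*u + 9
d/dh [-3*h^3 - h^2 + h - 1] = -9*h^2 - 2*h + 1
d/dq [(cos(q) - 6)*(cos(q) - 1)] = (7 - 2*cos(q))*sin(q)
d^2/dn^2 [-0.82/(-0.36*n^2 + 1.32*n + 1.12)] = (0.212544*n^2 - 0.779328*n - 0.82*(0.72*n - 1.32)*(1.44*n - 2.64) - 0.661248)/(-0.36*n^2 + 1.32*n + 1.12)^3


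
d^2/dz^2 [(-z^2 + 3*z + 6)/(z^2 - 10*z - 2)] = 2*(-7*z^3 + 12*z^2 - 162*z + 548)/(z^6 - 30*z^5 + 294*z^4 - 880*z^3 - 588*z^2 - 120*z - 8)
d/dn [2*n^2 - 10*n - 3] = 4*n - 10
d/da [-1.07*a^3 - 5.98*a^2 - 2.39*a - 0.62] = -3.21*a^2 - 11.96*a - 2.39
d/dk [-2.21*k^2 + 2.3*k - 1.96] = 2.3 - 4.42*k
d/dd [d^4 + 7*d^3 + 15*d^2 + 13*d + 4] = 4*d^3 + 21*d^2 + 30*d + 13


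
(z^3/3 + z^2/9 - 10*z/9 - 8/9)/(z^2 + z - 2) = (3*z^3 + z^2 - 10*z - 8)/(9*(z^2 + z - 2))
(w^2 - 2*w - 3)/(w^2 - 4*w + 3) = (w + 1)/(w - 1)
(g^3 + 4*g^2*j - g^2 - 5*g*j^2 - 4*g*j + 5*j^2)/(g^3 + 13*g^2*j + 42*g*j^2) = (g^3 + 4*g^2*j - g^2 - 5*g*j^2 - 4*g*j + 5*j^2)/(g*(g^2 + 13*g*j + 42*j^2))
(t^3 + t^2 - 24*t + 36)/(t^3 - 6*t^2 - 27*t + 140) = (t^3 + t^2 - 24*t + 36)/(t^3 - 6*t^2 - 27*t + 140)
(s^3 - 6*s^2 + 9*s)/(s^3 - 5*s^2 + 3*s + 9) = s/(s + 1)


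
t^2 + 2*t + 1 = (t + 1)^2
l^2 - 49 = (l - 7)*(l + 7)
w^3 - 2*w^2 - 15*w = w*(w - 5)*(w + 3)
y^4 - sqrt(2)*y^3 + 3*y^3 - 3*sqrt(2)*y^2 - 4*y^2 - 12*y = y*(y + 3)*(y - 2*sqrt(2))*(y + sqrt(2))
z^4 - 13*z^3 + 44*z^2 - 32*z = z*(z - 8)*(z - 4)*(z - 1)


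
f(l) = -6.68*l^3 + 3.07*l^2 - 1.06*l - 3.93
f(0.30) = -4.15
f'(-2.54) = -145.95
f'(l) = -20.04*l^2 + 6.14*l - 1.06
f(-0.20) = -3.54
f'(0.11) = -0.63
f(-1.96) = 60.24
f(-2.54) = 128.03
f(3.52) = -260.97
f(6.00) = -1342.65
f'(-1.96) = -90.08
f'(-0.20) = -3.09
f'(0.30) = -1.02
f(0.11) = -4.02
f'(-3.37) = -249.34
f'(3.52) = -227.75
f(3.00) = -159.84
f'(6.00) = -685.66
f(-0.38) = -2.72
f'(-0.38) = -6.29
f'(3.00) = -163.00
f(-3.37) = 290.17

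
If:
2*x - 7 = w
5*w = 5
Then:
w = 1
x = 4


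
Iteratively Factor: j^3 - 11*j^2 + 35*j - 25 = (j - 1)*(j^2 - 10*j + 25) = (j - 5)*(j - 1)*(j - 5)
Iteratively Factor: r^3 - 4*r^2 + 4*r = (r - 2)*(r^2 - 2*r) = r*(r - 2)*(r - 2)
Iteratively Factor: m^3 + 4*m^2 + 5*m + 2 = (m + 2)*(m^2 + 2*m + 1) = (m + 1)*(m + 2)*(m + 1)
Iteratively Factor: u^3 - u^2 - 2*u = (u - 2)*(u^2 + u) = (u - 2)*(u + 1)*(u)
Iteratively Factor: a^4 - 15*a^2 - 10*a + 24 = (a + 2)*(a^3 - 2*a^2 - 11*a + 12) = (a + 2)*(a + 3)*(a^2 - 5*a + 4) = (a - 1)*(a + 2)*(a + 3)*(a - 4)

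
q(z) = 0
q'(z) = 0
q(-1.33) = 0.00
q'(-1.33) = 0.00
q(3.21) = 0.00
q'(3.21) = 0.00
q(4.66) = 0.00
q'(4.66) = 0.00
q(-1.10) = 0.00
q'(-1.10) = 0.00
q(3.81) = 0.00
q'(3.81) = 0.00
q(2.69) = 0.00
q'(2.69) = 0.00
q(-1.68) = 0.00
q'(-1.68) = 0.00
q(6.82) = 0.00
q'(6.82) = 0.00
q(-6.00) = 0.00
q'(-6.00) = 0.00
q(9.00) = 0.00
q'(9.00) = 0.00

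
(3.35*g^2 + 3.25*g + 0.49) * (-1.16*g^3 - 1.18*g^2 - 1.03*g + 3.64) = -3.886*g^5 - 7.723*g^4 - 7.8539*g^3 + 8.2683*g^2 + 11.3253*g + 1.7836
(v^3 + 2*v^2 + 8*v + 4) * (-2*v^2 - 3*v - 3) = -2*v^5 - 7*v^4 - 25*v^3 - 38*v^2 - 36*v - 12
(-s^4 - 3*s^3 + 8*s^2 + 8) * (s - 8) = -s^5 + 5*s^4 + 32*s^3 - 64*s^2 + 8*s - 64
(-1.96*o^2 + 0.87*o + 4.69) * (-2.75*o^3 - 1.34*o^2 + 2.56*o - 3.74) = 5.39*o^5 + 0.2339*o^4 - 19.0809*o^3 + 3.273*o^2 + 8.7526*o - 17.5406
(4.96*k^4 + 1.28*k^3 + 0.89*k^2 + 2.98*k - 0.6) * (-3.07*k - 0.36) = -15.2272*k^5 - 5.7152*k^4 - 3.1931*k^3 - 9.469*k^2 + 0.7692*k + 0.216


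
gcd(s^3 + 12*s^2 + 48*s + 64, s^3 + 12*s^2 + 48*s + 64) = s^3 + 12*s^2 + 48*s + 64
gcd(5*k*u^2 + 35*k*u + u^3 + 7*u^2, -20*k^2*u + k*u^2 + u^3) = 5*k*u + u^2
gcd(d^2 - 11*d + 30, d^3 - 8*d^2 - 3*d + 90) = d^2 - 11*d + 30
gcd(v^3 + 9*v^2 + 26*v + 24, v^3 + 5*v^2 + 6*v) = v^2 + 5*v + 6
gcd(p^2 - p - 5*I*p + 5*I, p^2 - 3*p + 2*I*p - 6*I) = 1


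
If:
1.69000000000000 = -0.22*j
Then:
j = -7.68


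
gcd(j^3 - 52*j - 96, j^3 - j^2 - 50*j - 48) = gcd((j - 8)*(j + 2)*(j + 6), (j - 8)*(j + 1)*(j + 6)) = j^2 - 2*j - 48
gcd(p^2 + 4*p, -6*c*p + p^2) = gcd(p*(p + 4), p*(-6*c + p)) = p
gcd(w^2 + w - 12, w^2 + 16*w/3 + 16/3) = w + 4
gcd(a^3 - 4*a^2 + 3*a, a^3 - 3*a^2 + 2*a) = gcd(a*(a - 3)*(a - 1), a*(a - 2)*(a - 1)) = a^2 - a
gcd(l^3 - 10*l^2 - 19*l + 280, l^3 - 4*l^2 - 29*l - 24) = l - 8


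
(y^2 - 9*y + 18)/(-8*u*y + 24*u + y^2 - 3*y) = (y - 6)/(-8*u + y)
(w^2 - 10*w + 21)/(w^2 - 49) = (w - 3)/(w + 7)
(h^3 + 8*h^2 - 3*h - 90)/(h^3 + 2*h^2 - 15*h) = (h + 6)/h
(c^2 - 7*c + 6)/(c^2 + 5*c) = (c^2 - 7*c + 6)/(c*(c + 5))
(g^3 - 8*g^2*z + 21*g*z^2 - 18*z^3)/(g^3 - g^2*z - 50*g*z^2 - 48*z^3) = (-g^3 + 8*g^2*z - 21*g*z^2 + 18*z^3)/(-g^3 + g^2*z + 50*g*z^2 + 48*z^3)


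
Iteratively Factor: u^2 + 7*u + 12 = (u + 3)*(u + 4)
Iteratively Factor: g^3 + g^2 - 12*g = (g)*(g^2 + g - 12) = g*(g + 4)*(g - 3)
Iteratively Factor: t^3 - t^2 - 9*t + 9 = (t - 3)*(t^2 + 2*t - 3) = (t - 3)*(t - 1)*(t + 3)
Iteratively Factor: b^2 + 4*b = (b + 4)*(b)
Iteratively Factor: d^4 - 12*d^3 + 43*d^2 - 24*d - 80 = (d + 1)*(d^3 - 13*d^2 + 56*d - 80) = (d - 5)*(d + 1)*(d^2 - 8*d + 16) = (d - 5)*(d - 4)*(d + 1)*(d - 4)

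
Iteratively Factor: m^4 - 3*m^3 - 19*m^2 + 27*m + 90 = (m - 3)*(m^3 - 19*m - 30) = (m - 3)*(m + 2)*(m^2 - 2*m - 15) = (m - 3)*(m + 2)*(m + 3)*(m - 5)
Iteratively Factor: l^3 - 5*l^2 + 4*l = (l)*(l^2 - 5*l + 4) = l*(l - 4)*(l - 1)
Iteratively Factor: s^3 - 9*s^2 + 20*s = (s - 4)*(s^2 - 5*s) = s*(s - 4)*(s - 5)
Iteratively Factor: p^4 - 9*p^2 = (p)*(p^3 - 9*p) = p*(p + 3)*(p^2 - 3*p) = p^2*(p + 3)*(p - 3)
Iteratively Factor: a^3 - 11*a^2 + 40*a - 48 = (a - 4)*(a^2 - 7*a + 12) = (a - 4)^2*(a - 3)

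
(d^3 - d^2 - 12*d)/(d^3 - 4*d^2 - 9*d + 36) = d/(d - 3)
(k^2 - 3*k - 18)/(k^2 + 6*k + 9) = (k - 6)/(k + 3)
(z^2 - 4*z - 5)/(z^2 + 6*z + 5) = (z - 5)/(z + 5)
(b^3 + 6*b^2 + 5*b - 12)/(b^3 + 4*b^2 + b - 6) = (b + 4)/(b + 2)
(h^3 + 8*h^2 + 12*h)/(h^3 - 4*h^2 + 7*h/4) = 4*(h^2 + 8*h + 12)/(4*h^2 - 16*h + 7)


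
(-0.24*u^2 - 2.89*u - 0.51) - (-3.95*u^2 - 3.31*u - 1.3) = 3.71*u^2 + 0.42*u + 0.79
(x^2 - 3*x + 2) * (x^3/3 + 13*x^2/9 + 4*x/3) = x^5/3 + 4*x^4/9 - 7*x^3/3 - 10*x^2/9 + 8*x/3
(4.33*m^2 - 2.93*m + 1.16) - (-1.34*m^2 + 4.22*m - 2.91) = 5.67*m^2 - 7.15*m + 4.07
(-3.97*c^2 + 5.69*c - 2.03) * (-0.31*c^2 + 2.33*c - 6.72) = 1.2307*c^4 - 11.014*c^3 + 40.5654*c^2 - 42.9667*c + 13.6416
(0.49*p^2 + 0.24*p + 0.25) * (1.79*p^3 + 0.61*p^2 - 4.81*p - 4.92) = 0.8771*p^5 + 0.7285*p^4 - 1.763*p^3 - 3.4127*p^2 - 2.3833*p - 1.23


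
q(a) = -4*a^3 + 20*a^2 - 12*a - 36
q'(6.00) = -204.00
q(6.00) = -252.00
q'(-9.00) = -1344.00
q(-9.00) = 4608.00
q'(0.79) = 12.11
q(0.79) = -34.97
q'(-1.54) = -102.06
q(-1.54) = 44.52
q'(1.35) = 20.13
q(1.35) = -25.59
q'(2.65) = 9.73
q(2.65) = -1.79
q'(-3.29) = -273.49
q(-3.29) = 362.41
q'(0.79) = 12.11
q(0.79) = -34.97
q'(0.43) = 2.98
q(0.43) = -37.78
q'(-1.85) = -127.07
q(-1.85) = 79.98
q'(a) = -12*a^2 + 40*a - 12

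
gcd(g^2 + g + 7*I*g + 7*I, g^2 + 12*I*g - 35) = g + 7*I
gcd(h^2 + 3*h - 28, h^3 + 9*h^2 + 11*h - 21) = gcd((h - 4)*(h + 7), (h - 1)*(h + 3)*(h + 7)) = h + 7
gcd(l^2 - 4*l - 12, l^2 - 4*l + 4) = 1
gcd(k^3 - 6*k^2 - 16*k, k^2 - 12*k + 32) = k - 8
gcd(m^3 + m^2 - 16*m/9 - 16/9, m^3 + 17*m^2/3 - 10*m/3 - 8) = m^2 - m/3 - 4/3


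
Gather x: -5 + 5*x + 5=5*x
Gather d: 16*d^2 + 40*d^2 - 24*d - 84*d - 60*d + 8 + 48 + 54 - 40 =56*d^2 - 168*d + 70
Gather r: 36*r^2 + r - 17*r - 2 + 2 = 36*r^2 - 16*r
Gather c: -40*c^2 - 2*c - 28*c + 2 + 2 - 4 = -40*c^2 - 30*c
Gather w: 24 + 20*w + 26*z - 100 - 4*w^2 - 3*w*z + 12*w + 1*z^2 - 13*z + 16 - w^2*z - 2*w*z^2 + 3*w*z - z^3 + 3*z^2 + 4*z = w^2*(-z - 4) + w*(32 - 2*z^2) - z^3 + 4*z^2 + 17*z - 60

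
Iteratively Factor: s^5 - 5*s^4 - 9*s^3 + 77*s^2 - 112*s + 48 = (s - 1)*(s^4 - 4*s^3 - 13*s^2 + 64*s - 48) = (s - 1)*(s + 4)*(s^3 - 8*s^2 + 19*s - 12) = (s - 3)*(s - 1)*(s + 4)*(s^2 - 5*s + 4) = (s - 4)*(s - 3)*(s - 1)*(s + 4)*(s - 1)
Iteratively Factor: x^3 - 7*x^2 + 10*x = (x - 2)*(x^2 - 5*x) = (x - 5)*(x - 2)*(x)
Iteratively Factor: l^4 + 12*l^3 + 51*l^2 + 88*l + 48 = (l + 4)*(l^3 + 8*l^2 + 19*l + 12) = (l + 1)*(l + 4)*(l^2 + 7*l + 12) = (l + 1)*(l + 4)^2*(l + 3)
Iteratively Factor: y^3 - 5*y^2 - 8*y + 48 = (y + 3)*(y^2 - 8*y + 16) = (y - 4)*(y + 3)*(y - 4)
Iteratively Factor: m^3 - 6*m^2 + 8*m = (m)*(m^2 - 6*m + 8) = m*(m - 2)*(m - 4)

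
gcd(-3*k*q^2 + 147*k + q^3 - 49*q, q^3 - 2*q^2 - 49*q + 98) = q^2 - 49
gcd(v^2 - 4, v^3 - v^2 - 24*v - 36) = v + 2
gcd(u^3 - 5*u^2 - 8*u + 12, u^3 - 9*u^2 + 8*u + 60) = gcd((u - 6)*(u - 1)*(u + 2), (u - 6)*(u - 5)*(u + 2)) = u^2 - 4*u - 12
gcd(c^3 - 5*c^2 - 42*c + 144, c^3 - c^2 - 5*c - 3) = c - 3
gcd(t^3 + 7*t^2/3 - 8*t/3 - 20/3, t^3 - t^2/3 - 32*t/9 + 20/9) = t^2 + t/3 - 10/3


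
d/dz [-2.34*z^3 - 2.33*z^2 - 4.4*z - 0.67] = -7.02*z^2 - 4.66*z - 4.4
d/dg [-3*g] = -3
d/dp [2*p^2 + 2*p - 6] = 4*p + 2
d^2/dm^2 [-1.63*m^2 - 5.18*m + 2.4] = -3.26000000000000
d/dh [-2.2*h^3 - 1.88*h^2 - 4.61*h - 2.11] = -6.6*h^2 - 3.76*h - 4.61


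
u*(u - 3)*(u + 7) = u^3 + 4*u^2 - 21*u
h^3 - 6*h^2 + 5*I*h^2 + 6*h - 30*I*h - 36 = (h - 6)*(h - I)*(h + 6*I)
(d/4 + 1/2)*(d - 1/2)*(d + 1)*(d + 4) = d^4/4 + 13*d^3/8 + 21*d^2/8 + d/4 - 1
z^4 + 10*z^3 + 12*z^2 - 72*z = z*(z - 2)*(z + 6)^2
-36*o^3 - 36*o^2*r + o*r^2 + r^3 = (-6*o + r)*(o + r)*(6*o + r)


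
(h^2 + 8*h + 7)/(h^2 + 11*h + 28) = (h + 1)/(h + 4)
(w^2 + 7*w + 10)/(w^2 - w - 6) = (w + 5)/(w - 3)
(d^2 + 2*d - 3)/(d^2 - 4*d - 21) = (d - 1)/(d - 7)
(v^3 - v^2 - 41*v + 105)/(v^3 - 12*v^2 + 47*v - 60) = (v + 7)/(v - 4)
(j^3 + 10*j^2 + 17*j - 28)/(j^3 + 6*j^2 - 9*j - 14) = (j^2 + 3*j - 4)/(j^2 - j - 2)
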